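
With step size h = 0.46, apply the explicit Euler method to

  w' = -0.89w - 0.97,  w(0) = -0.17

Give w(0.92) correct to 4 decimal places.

-0.7690

Euler: w_{n+1} = w_n + h·f(t_n, w_n).
t=0.000000, w=-0.170000: f=-0.818700 → w ← -0.170000 + 0.46·(-0.818700) = -0.546602
t=0.460000, w=-0.546602: f=-0.483524 → w ← -0.546602 + 0.46·(-0.483524) = -0.769023
w(0.92) ≈ -0.7690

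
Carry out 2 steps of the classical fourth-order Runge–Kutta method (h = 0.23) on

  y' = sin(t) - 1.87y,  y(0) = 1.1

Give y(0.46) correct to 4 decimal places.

RK4: k1 = f(t_n, y_n); k2 = f(t_n + h/2, y_n + (h/2)·k1); k3 = f(t_n + h/2, y_n + (h/2)·k2); k4 = f(t_n + h, y_n + h·k3); y_{n+1} = y_n + (h/6)·(k1 + 2k2 + 2k3 + k4).
t=0.000000, y=1.100000:
  k1 = f(0.000000, 1.100000) = -2.057000
  k2 = f(0.115000, 0.863445) = -1.499895
  k3 = f(0.115000, 0.927512) = -1.619701
  k4 = f(0.230000, 0.727469) = -1.132389
  y ← 1.100000 + (0.23/6)·(k1 + 2k2 + 2k3 + k4) = 0.738571
t=0.230000, y=0.738571:
  k1 = f(0.230000, 0.738571) = -1.153150
  k2 = f(0.345000, 0.605959) = -0.794946
  k3 = f(0.345000, 0.647152) = -0.871978
  k4 = f(0.460000, 0.538016) = -0.562142
  y ← 0.738571 + (0.23/6)·(k1 + 2k2 + 2k3 + k4) = 0.545021
y(0.46) ≈ 0.5450

0.5450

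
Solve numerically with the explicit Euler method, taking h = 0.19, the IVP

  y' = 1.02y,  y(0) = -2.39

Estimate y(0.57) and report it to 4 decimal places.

Euler: y_{n+1} = y_n + h·f(t_n, y_n).
t=0.000000, y=-2.390000: f=-2.437800 → y ← -2.390000 + 0.19·(-2.437800) = -2.853182
t=0.190000, y=-2.853182: f=-2.910246 → y ← -2.853182 + 0.19·(-2.910246) = -3.406129
t=0.380000, y=-3.406129: f=-3.474251 → y ← -3.406129 + 0.19·(-3.474251) = -4.066236
y(0.57) ≈ -4.0662

-4.0662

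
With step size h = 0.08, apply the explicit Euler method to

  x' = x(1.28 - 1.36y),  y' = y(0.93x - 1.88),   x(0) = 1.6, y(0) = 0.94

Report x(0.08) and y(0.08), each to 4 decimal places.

Euler on (x,y): x_{n+1} = x_n + h·x', y_{n+1} = y_n + h·y'.
0.000000: (1.600000, 0.940000); f=(0.002560, -0.368480) → (1.600205, 0.910522)
(x(0.08), y(0.08)) ≈ (1.6002, 0.9105)

1.6002, 0.9105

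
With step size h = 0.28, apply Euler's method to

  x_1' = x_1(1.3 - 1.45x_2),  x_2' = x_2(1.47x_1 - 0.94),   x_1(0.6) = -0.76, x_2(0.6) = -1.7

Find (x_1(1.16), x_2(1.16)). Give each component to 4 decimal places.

Euler on (x_1,x_2): x_1_{n+1} = x_1_n + h·x_1', x_2_{n+1} = x_2_n + h·x_2'.
0.600000: (-0.760000, -1.700000); f=(-2.861400, 3.497240) → (-1.561192, -0.720773)
0.880000: (-1.561192, -0.720773); f=(-3.661183, 2.331666) → (-2.586323, -0.067906)
(x_1(1.16), x_2(1.16)) ≈ (-2.5863, -0.0679)

-2.5863, -0.0679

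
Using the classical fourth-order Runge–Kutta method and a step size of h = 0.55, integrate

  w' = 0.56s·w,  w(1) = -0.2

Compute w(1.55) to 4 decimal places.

-0.2962

RK4: k1 = f(s_n, w_n); k2 = f(s_n + h/2, w_n + (h/2)·k1); k3 = f(s_n + h/2, w_n + (h/2)·k2); k4 = f(s_n + h, w_n + h·k3); w_{n+1} = w_n + (h/6)·(k1 + 2k2 + 2k3 + k4).
s=1.000000, w=-0.200000:
  k1 = f(1.000000, -0.200000) = -0.112000
  k2 = f(1.275000, -0.230800) = -0.164791
  k3 = f(1.275000, -0.245318) = -0.175157
  k4 = f(1.550000, -0.296336) = -0.257220
  w ← -0.200000 + (0.55/6)·(k1 + 2k2 + 2k3 + k4) = -0.296169
w(1.55) ≈ -0.2962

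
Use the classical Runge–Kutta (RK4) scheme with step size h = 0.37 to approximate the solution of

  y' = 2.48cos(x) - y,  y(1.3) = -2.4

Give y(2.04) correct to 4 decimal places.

RK4: k1 = f(x_n, y_n); k2 = f(x_n + h/2, y_n + (h/2)·k1); k3 = f(x_n + h/2, y_n + (h/2)·k2); k4 = f(x_n + h, y_n + h·k3); y_{n+1} = y_n + (h/6)·(k1 + 2k2 + 2k3 + k4).
x=1.300000, y=-2.400000:
  k1 = f(1.300000, -2.400000) = 3.063397
  k2 = f(1.485000, -1.833272) = 2.045785
  k3 = f(1.485000, -2.021530) = 2.234044
  k4 = f(1.670000, -1.573404) = 1.327782
  y ← -2.400000 + (0.37/6)·(k1 + 2k2 + 2k3 + k4) = -1.601365
x=1.670000, y=-1.601365:
  k1 = f(1.670000, -1.601365) = 1.355743
  k2 = f(1.855000, -1.350553) = 0.655177
  k3 = f(1.855000, -1.480157) = 0.784782
  k4 = f(2.040000, -1.310996) = 0.189599
  y ← -1.601365 + (0.37/6)·(k1 + 2k2 + 2k3 + k4) = -1.328474
y(2.04) ≈ -1.3285

-1.3285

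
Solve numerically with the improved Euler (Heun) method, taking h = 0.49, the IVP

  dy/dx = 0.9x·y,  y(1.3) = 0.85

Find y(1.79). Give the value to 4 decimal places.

1.6215

Heun: k1 = f(x_n, y_n); k2 = f(x_n + h, y_n + h·k1); y_{n+1} = y_n + (h/2)·(k1 + k2).
x=1.300000, y=0.850000:
  k1 = f(1.300000, 0.850000) = 0.994500
  k2 = f(1.790000, 1.337305) = 2.154398
  y ← 0.850000 + (0.49/2)·(0.994500 + 2.154398) = 1.621480
y(1.79) ≈ 1.6215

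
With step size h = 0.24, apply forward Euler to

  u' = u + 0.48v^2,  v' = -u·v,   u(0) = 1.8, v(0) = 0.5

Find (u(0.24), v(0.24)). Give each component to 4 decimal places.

Euler on (u,v): u_{n+1} = u_n + h·u', v_{n+1} = v_n + h·v'.
0.000000: (1.800000, 0.500000); f=(1.920000, -0.900000) → (2.260800, 0.284000)
(u(0.24), v(0.24)) ≈ (2.2608, 0.2840)

2.2608, 0.2840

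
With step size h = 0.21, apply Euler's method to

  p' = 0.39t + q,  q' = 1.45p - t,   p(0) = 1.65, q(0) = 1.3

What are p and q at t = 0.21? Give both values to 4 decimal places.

Euler on (p,q): p_{n+1} = p_n + h·p', q_{n+1} = q_n + h·q'.
0.000000: (1.650000, 1.300000); f=(1.300000, 2.392500) → (1.923000, 1.802425)
(p(0.21), q(0.21)) ≈ (1.9230, 1.8024)

1.9230, 1.8024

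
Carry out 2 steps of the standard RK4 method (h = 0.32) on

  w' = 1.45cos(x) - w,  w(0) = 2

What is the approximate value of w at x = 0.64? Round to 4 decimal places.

1.6868

RK4: k1 = f(x_n, w_n); k2 = f(x_n + h/2, w_n + (h/2)·k1); k3 = f(x_n + h/2, w_n + (h/2)·k2); k4 = f(x_n + h, w_n + h·k3); w_{n+1} = w_n + (h/6)·(k1 + 2k2 + 2k3 + k4).
x=0.000000, w=2.000000:
  k1 = f(0.000000, 2.000000) = -0.550000
  k2 = f(0.160000, 1.912000) = -0.480520
  k3 = f(0.160000, 1.923117) = -0.491637
  k4 = f(0.320000, 1.842676) = -0.466285
  w ← 2.000000 + (0.32/6)·(k1 + 2k2 + 2k3 + k4) = 1.842101
x=0.320000, w=1.842101:
  k1 = f(0.320000, 1.842101) = -0.465710
  k2 = f(0.480000, 1.767588) = -0.481445
  k3 = f(0.480000, 1.765070) = -0.478927
  k4 = f(0.640000, 1.688845) = -0.525806
  w ← 1.842101 + (0.32/6)·(k1 + 2k2 + 2k3 + k4) = 1.686781
w(0.64) ≈ 1.6868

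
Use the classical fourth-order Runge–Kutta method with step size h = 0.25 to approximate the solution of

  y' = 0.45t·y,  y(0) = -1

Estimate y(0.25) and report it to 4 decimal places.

RK4: k1 = f(t_n, y_n); k2 = f(t_n + h/2, y_n + (h/2)·k1); k3 = f(t_n + h/2, y_n + (h/2)·k2); k4 = f(t_n + h, y_n + h·k3); y_{n+1} = y_n + (h/6)·(k1 + 2k2 + 2k3 + k4).
t=0.000000, y=-1.000000:
  k1 = f(0.000000, -1.000000) = 0.000000
  k2 = f(0.125000, -1.000000) = -0.056250
  k3 = f(0.125000, -1.007031) = -0.056646
  k4 = f(0.250000, -1.014161) = -0.114093
  y ← -1.000000 + (0.25/6)·(k1 + 2k2 + 2k3 + k4) = -1.014162
y(0.25) ≈ -1.0142

-1.0142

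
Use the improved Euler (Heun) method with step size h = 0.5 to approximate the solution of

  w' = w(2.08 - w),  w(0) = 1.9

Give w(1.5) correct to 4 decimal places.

Heun: k1 = f(t_n, w_n); k2 = f(t_n + h, w_n + h·k1); w_{n+1} = w_n + (h/2)·(k1 + k2).
t=0.000000, w=1.900000:
  k1 = f(0.000000, 1.900000) = 0.342000
  k2 = f(0.500000, 2.071000) = 0.018639
  w ← 1.900000 + (0.5/2)·(0.342000 + 0.018639) = 1.990160
t=0.500000, w=1.990160:
  k1 = f(0.500000, 1.990160) = 0.178796
  k2 = f(1.000000, 2.079558) = 0.000919
  w ← 1.990160 + (0.5/2)·(0.178796 + 0.000919) = 2.035089
t=1.000000, w=2.035089:
  k1 = f(1.000000, 2.035089) = 0.091399
  k2 = f(1.500000, 2.080788) = -0.001640
  w ← 2.035089 + (0.5/2)·(0.091399 + (-0.001640)) = 2.057528
w(1.5) ≈ 2.0575

2.0575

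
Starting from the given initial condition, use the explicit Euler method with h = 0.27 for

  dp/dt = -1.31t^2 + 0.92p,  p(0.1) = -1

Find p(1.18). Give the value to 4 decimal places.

-2.9850

Euler: p_{n+1} = p_n + h·f(t_n, p_n).
t=0.100000, p=-1.000000: f=-0.933100 → p ← -1.000000 + 0.27·(-0.933100) = -1.251937
t=0.370000, p=-1.251937: f=-1.331121 → p ← -1.251937 + 0.27·(-1.331121) = -1.611340
t=0.640000, p=-1.611340: f=-2.019009 → p ← -1.611340 + 0.27·(-2.019009) = -2.156472
t=0.910000, p=-2.156472: f=-3.068765 → p ← -2.156472 + 0.27·(-3.068765) = -2.985039
p(1.18) ≈ -2.9850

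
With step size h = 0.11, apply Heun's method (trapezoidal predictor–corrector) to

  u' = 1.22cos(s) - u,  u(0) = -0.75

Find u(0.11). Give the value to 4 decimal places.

-0.5456

Heun: k1 = f(s_n, u_n); k2 = f(s_n + h, u_n + h·k1); u_{n+1} = u_n + (h/2)·(k1 + k2).
s=0.000000, u=-0.750000:
  k1 = f(0.000000, -0.750000) = 1.970000
  k2 = f(0.110000, -0.533300) = 1.745926
  u ← -0.750000 + (0.11/2)·(1.970000 + 1.745926) = -0.545624
u(0.11) ≈ -0.5456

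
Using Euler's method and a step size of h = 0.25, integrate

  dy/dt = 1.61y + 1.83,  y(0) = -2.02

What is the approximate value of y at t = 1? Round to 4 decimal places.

Euler: y_{n+1} = y_n + h·f(t_n, y_n).
t=0.000000, y=-2.020000: f=-1.422200 → y ← -2.020000 + 0.25·(-1.422200) = -2.375550
t=0.250000, y=-2.375550: f=-1.994636 → y ← -2.375550 + 0.25·(-1.994636) = -2.874209
t=0.500000, y=-2.874209: f=-2.797476 → y ← -2.874209 + 0.25·(-2.797476) = -3.573578
t=0.750000, y=-3.573578: f=-3.923460 → y ← -3.573578 + 0.25·(-3.923460) = -4.554443
y(1) ≈ -4.5544

-4.5544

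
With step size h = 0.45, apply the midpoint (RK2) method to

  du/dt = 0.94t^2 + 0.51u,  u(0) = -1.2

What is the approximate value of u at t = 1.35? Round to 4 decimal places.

Midpoint: k1 = f(t_n, u_n); k2 = f(t_n + h/2, u_n + (h/2)·k1); u_{n+1} = u_n + h·k2.
t=0.000000, u=-1.200000:
  k1 = f(0.000000, -1.200000) = -0.612000
  k2 = f(0.225000, -1.337700) = -0.634639
  u ← -1.200000 + 0.45·(-0.634639) = -1.485588
t=0.450000, u=-1.485588:
  k1 = f(0.450000, -1.485588) = -0.567300
  k2 = f(0.675000, -1.613230) = -0.394460
  u ← -1.485588 + 0.45·(-0.394460) = -1.663095
t=0.900000, u=-1.663095:
  k1 = f(0.900000, -1.663095) = -0.086778
  k2 = f(1.125000, -1.682620) = 0.331551
  u ← -1.663095 + 0.45·0.331551 = -1.513897
u(1.35) ≈ -1.5139

-1.5139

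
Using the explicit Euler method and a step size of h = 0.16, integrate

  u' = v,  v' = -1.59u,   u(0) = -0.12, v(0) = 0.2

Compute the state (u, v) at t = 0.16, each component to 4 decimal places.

-0.0880, 0.2305

Euler on (u,v): u_{n+1} = u_n + h·u', v_{n+1} = v_n + h·v'.
0.000000: (-0.120000, 0.200000); f=(0.200000, 0.190800) → (-0.088000, 0.230528)
(u(0.16), v(0.16)) ≈ (-0.0880, 0.2305)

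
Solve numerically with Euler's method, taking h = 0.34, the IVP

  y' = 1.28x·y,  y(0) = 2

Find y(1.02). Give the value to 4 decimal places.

Euler: y_{n+1} = y_n + h·f(x_n, y_n).
x=0.000000, y=2.000000: f=0.000000 → y ← 2.000000 + 0.34·0.000000 = 2.000000
x=0.340000, y=2.000000: f=0.870400 → y ← 2.000000 + 0.34·0.870400 = 2.295936
x=0.680000, y=2.295936: f=1.998383 → y ← 2.295936 + 0.34·1.998383 = 2.975386
y(1.02) ≈ 2.9754

2.9754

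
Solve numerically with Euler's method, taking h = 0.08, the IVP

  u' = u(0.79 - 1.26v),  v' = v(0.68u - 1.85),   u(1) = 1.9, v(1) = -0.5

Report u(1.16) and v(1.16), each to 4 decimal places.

Euler on (u,v): u_{n+1} = u_n + h·u', v_{n+1} = v_n + h·v'.
1.000000: (1.900000, -0.500000); f=(2.698000, 0.279000) → (2.115840, -0.477680)
1.080000: (2.115840, -0.477680); f=(2.944989, 0.196436) → (2.351439, -0.461965)
(u(1.16), v(1.16)) ≈ (2.3514, -0.4620)

2.3514, -0.4620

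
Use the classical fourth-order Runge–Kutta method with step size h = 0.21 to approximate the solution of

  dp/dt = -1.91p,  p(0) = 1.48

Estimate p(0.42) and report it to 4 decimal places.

0.6637

RK4: k1 = f(t_n, p_n); k2 = f(t_n + h/2, p_n + (h/2)·k1); k3 = f(t_n + h/2, p_n + (h/2)·k2); k4 = f(t_n + h, p_n + h·k3); p_{n+1} = p_n + (h/6)·(k1 + 2k2 + 2k3 + k4).
t=0.000000, p=1.480000:
  k1 = f(0.000000, 1.480000) = -2.826800
  k2 = f(0.105000, 1.183186) = -2.259885
  k3 = f(0.105000, 1.242712) = -2.373580
  k4 = f(0.210000, 0.981548) = -1.874757
  p ← 1.480000 + (0.21/6)·(k1 + 2k2 + 2k3 + k4) = 0.991103
t=0.210000, p=0.991103:
  k1 = f(0.210000, 0.991103) = -1.893007
  k2 = f(0.315000, 0.792337) = -1.513364
  k3 = f(0.315000, 0.832200) = -1.589501
  k4 = f(0.420000, 0.657308) = -1.255458
  p ← 0.991103 + (0.21/6)·(k1 + 2k2 + 2k3 + k4) = 0.663706
p(0.42) ≈ 0.6637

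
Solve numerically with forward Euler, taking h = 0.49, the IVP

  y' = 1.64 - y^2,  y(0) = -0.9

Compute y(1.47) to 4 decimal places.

Euler: y_{n+1} = y_n + h·f(s_n, y_n).
s=0.000000, y=-0.900000: f=0.830000 → y ← -0.900000 + 0.49·0.830000 = -0.493300
s=0.490000, y=-0.493300: f=1.396655 → y ← -0.493300 + 0.49·1.396655 = 0.191061
s=0.980000, y=0.191061: f=1.603496 → y ← 0.191061 + 0.49·1.603496 = 0.976774
y(1.47) ≈ 0.9768

0.9768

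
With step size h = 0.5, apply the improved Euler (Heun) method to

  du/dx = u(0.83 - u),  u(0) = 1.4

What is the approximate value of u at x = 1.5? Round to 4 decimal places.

0.9557

Heun: k1 = f(x_n, u_n); k2 = f(x_n + h, u_n + h·k1); u_{n+1} = u_n + (h/2)·(k1 + k2).
x=0.000000, u=1.400000:
  k1 = f(0.000000, 1.400000) = -0.798000
  k2 = f(0.500000, 1.001000) = -0.171171
  u ← 1.400000 + (0.5/2)·(-0.798000 + (-0.171171)) = 1.157707
x=0.500000, u=1.157707:
  k1 = f(0.500000, 1.157707) = -0.379389
  k2 = f(1.000000, 0.968013) = -0.133598
  u ← 1.157707 + (0.5/2)·(-0.379389 + (-0.133598)) = 1.029460
x=1.000000, u=1.029460:
  k1 = f(1.000000, 1.029460) = -0.205337
  k2 = f(1.500000, 0.926792) = -0.089706
  u ← 1.029460 + (0.5/2)·(-0.205337 + (-0.089706)) = 0.955700
u(1.5) ≈ 0.9557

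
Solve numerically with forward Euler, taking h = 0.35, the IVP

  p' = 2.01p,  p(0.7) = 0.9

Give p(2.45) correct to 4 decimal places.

Euler: p_{n+1} = p_n + h·f(t_n, p_n).
t=0.700000, p=0.900000: f=1.809000 → p ← 0.900000 + 0.35·1.809000 = 1.533150
t=1.050000, p=1.533150: f=3.081631 → p ← 1.533150 + 0.35·3.081631 = 2.611721
t=1.400000, p=2.611721: f=5.249559 → p ← 2.611721 + 0.35·5.249559 = 4.449067
t=1.750000, p=4.449067: f=8.942624 → p ← 4.449067 + 0.35·8.942624 = 7.578985
t=2.100000, p=7.578985: f=15.233760 → p ← 7.578985 + 0.35·15.233760 = 12.910801
p(2.45) ≈ 12.9108

12.9108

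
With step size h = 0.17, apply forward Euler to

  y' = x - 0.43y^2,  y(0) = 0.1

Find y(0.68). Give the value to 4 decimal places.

0.2683

Euler: y_{n+1} = y_n + h·f(x_n, y_n).
x=0.000000, y=0.100000: f=-0.004300 → y ← 0.100000 + 0.17·(-0.004300) = 0.099269
x=0.170000, y=0.099269: f=0.165763 → y ← 0.099269 + 0.17·0.165763 = 0.127449
x=0.340000, y=0.127449: f=0.333015 → y ← 0.127449 + 0.17·0.333015 = 0.184061
x=0.510000, y=0.184061: f=0.495432 → y ← 0.184061 + 0.17·0.495432 = 0.268285
y(0.68) ≈ 0.2683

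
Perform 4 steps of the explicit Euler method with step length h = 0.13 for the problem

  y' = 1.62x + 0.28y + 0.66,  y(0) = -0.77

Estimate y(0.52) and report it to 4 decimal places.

-0.3577

Euler: y_{n+1} = y_n + h·f(x_n, y_n).
x=0.000000, y=-0.770000: f=0.444400 → y ← -0.770000 + 0.13·0.444400 = -0.712228
x=0.130000, y=-0.712228: f=0.671176 → y ← -0.712228 + 0.13·0.671176 = -0.624975
x=0.260000, y=-0.624975: f=0.906207 → y ← -0.624975 + 0.13·0.906207 = -0.507168
x=0.390000, y=-0.507168: f=1.149793 → y ← -0.507168 + 0.13·1.149793 = -0.357695
y(0.52) ≈ -0.3577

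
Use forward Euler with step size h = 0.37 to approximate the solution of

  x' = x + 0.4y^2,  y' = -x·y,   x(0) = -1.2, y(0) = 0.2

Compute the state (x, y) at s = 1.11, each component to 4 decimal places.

-3.0258, 0.8469

Euler on (x,y): x_{n+1} = x_n + h·x', y_{n+1} = y_n + h·y'.
0.000000: (-1.200000, 0.200000); f=(-1.184000, 0.240000) → (-1.638080, 0.288800)
0.370000: (-1.638080, 0.288800); f=(-1.604718, 0.473078) → (-2.231826, 0.463839)
0.740000: (-2.231826, 0.463839); f=(-2.145767, 1.035207) → (-3.025759, 0.846865)
(x(1.11), y(1.11)) ≈ (-3.0258, 0.8469)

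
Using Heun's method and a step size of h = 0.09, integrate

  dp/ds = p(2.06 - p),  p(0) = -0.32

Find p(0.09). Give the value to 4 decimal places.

Heun: k1 = f(s_n, p_n); k2 = f(s_n + h, p_n + h·k1); p_{n+1} = p_n + (h/2)·(k1 + k2).
s=0.000000, p=-0.320000:
  k1 = f(0.000000, -0.320000) = -0.761600
  k2 = f(0.090000, -0.388544) = -0.951367
  p ← -0.320000 + (0.09/2)·(-0.761600 + (-0.951367)) = -0.397084
p(0.09) ≈ -0.3971

-0.3971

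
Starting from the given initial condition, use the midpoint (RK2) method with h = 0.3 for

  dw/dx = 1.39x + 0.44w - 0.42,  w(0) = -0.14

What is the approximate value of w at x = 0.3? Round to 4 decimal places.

Midpoint: k1 = f(x_n, w_n); k2 = f(x_n + h/2, w_n + (h/2)·k1); w_{n+1} = w_n + h·k2.
x=0.000000, w=-0.140000:
  k1 = f(0.000000, -0.140000) = -0.481600
  k2 = f(0.150000, -0.212240) = -0.304886
  w ← -0.140000 + 0.3·(-0.304886) = -0.231466
w(0.3) ≈ -0.2315

-0.2315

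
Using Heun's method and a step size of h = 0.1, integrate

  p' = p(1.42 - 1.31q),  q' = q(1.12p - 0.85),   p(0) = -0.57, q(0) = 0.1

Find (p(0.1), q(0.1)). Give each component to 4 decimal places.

Heun on (p,q): k1 = f(t_n, state_n); k2 = f(t_n + h, state_n + h·k1); state_{n+1} = state_n + (h/2)·(k1 + k2).
0.000000: (-0.570000, 0.100000)
  k1 = (-0.734730, -0.148840)
  predictor → (-0.643473, 0.085116)
  k2 = (-0.841983, -0.133691)
  → (-0.648836, 0.085873)
(p(0.1), q(0.1)) ≈ (-0.6488, 0.0859)

-0.6488, 0.0859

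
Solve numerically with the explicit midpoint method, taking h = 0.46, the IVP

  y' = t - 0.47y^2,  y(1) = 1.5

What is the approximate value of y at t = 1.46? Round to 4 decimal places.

Midpoint: k1 = f(t_n, y_n); k2 = f(t_n + h/2, y_n + (h/2)·k1); y_{n+1} = y_n + h·k2.
t=1.000000, y=1.500000:
  k1 = f(1.000000, 1.500000) = -0.057500
  k2 = f(1.230000, 1.486775) = 0.191065
  y ← 1.500000 + 0.46·0.191065 = 1.587890
y(1.46) ≈ 1.5879

1.5879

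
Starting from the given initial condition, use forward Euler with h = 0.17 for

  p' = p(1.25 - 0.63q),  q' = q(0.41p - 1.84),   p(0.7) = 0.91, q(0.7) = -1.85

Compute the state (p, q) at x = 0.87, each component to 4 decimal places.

1.2837, -1.3887

Euler on (p,q): p_{n+1} = p_n + h·p', q_{n+1} = q_n + h·q'.
0.700000: (0.910000, -1.850000); f=(2.198105, 2.713765) → (1.283678, -1.388660)
(p(0.87), q(0.87)) ≈ (1.2837, -1.3887)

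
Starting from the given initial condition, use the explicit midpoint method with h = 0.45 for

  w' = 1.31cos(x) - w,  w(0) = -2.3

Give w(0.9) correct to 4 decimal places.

-0.3468

Midpoint: k1 = f(x_n, w_n); k2 = f(x_n + h/2, w_n + (h/2)·k1); w_{n+1} = w_n + h·k2.
x=0.000000, w=-2.300000:
  k1 = f(0.000000, -2.300000) = 3.610000
  k2 = f(0.225000, -1.487750) = 2.764730
  w ← -2.300000 + 0.45·2.764730 = -1.055871
x=0.450000, w=-1.055871:
  k1 = f(0.450000, -1.055871) = 2.235457
  k2 = f(0.675000, -0.552894) = 1.575620
  w ← -1.055871 + 0.45·1.575620 = -0.346843
w(0.9) ≈ -0.3468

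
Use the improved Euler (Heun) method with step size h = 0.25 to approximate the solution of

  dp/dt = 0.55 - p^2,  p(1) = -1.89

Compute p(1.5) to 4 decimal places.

-7.6267

Heun: k1 = f(t_n, p_n); k2 = f(t_n + h, p_n + h·k1); p_{n+1} = p_n + (h/2)·(k1 + k2).
t=1.000000, p=-1.890000:
  k1 = f(1.000000, -1.890000) = -3.022100
  k2 = f(1.250000, -2.645525) = -6.448803
  p ← -1.890000 + (0.25/2)·(-3.022100 + (-6.448803)) = -3.073863
t=1.250000, p=-3.073863:
  k1 = f(1.250000, -3.073863) = -8.898633
  k2 = f(1.500000, -5.298521) = -27.524324
  p ← -3.073863 + (0.25/2)·(-8.898633 + (-27.524324)) = -7.626732
p(1.5) ≈ -7.6267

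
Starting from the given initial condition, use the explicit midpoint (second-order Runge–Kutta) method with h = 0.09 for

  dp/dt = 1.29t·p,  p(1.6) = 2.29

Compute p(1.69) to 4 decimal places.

Midpoint: k1 = f(t_n, p_n); k2 = f(t_n + h/2, p_n + (h/2)·k1); p_{n+1} = p_n + h·k2.
t=1.600000, p=2.290000:
  k1 = f(1.600000, 2.290000) = 4.726560
  k2 = f(1.645000, 2.502695) = 5.310844
  p ← 2.290000 + 0.09·5.310844 = 2.767976
p(1.69) ≈ 2.7680

2.7680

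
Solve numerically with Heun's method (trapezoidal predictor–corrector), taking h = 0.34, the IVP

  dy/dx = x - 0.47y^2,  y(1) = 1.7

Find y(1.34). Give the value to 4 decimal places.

Heun: k1 = f(x_n, y_n); k2 = f(x_n + h, y_n + h·k1); y_{n+1} = y_n + (h/2)·(k1 + k2).
x=1.000000, y=1.700000:
  k1 = f(1.000000, 1.700000) = -0.358300
  k2 = f(1.340000, 1.578178) = 0.169396
  y ← 1.700000 + (0.34/2)·(-0.358300 + 0.169396) = 1.667886
y(1.34) ≈ 1.6679

1.6679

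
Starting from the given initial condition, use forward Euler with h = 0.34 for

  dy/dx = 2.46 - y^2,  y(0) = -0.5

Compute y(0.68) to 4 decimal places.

1.0663

Euler: y_{n+1} = y_n + h·f(x_n, y_n).
x=0.000000, y=-0.500000: f=2.210000 → y ← -0.500000 + 0.34·2.210000 = 0.251400
x=0.340000, y=0.251400: f=2.396798 → y ← 0.251400 + 0.34·2.396798 = 1.066311
y(0.68) ≈ 1.0663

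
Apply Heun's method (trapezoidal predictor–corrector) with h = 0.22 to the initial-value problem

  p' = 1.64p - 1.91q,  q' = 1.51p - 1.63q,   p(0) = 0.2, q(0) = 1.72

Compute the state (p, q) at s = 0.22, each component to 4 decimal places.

-0.4523, 1.1603

Heun on (p,q): k1 = f(s_n, state_n); k2 = f(s_n + h, state_n + h·k1); state_{n+1} = state_n + (h/2)·(k1 + k2).
0.000000: (0.200000, 1.720000)
  k1 = (-2.957200, -2.501600)
  predictor → (-0.450584, 1.169648)
  k2 = (-2.972985, -2.586908)
  → (-0.452320, 1.160264)
(p(0.22), q(0.22)) ≈ (-0.4523, 1.1603)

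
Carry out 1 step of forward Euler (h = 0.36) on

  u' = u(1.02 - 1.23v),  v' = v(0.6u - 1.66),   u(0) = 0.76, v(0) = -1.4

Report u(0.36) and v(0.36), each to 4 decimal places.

Euler on (u,v): u_{n+1} = u_n + h·u', v_{n+1} = v_n + h·v'.
0.000000: (0.760000, -1.400000); f=(2.083920, 1.685600) → (1.510211, -0.793184)
(u(0.36), v(0.36)) ≈ (1.5102, -0.7932)

1.5102, -0.7932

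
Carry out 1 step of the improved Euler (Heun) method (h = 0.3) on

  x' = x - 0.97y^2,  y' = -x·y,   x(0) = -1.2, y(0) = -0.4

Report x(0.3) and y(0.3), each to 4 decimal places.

-1.6873, -0.6031

Heun on (x,y): k1 = f(s_n, state_n); k2 = f(s_n + h, state_n + h·k1); state_{n+1} = state_n + (h/2)·(k1 + k2).
0.000000: (-1.200000, -0.400000)
  k1 = (-1.355200, -0.480000)
  predictor → (-1.606560, -0.544000)
  k2 = (-1.893618, -0.873969)
  → (-1.687323, -0.603095)
(x(0.3), y(0.3)) ≈ (-1.6873, -0.6031)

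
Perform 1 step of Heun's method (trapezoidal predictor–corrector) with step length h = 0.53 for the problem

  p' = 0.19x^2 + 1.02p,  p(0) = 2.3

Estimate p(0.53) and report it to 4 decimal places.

Heun: k1 = f(x_n, p_n); k2 = f(x_n + h, p_n + h·k1); p_{n+1} = p_n + (h/2)·(k1 + k2).
x=0.000000, p=2.300000:
  k1 = f(0.000000, 2.300000) = 2.346000
  k2 = f(0.530000, 3.543380) = 3.667619
  p ← 2.300000 + (0.53/2)·(2.346000 + 3.667619) = 3.893609
p(0.53) ≈ 3.8936

3.8936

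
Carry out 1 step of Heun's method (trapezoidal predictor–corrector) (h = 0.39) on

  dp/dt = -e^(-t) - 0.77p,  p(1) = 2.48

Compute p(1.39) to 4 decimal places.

Heun: k1 = f(t_n, p_n); k2 = f(t_n + h, p_n + h·k1); p_{n+1} = p_n + (h/2)·(k1 + k2).
t=1.000000, p=2.480000:
  k1 = f(1.000000, 2.480000) = -2.277479
  k2 = f(1.390000, 1.591783) = -1.474748
  p ← 2.480000 + (0.39/2)·(-2.277479 + (-1.474748)) = 1.748316
p(1.39) ≈ 1.7483

1.7483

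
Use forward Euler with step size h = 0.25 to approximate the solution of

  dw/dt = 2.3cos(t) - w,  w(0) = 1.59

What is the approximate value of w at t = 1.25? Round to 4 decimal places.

Euler: w_{n+1} = w_n + h·f(t_n, w_n).
t=0.000000, w=1.590000: f=0.710000 → w ← 1.590000 + 0.25·0.710000 = 1.767500
t=0.250000, w=1.767500: f=0.460999 → w ← 1.767500 + 0.25·0.460999 = 1.882750
t=0.500000, w=1.882750: f=0.135690 → w ← 1.882750 + 0.25·0.135690 = 1.916672
t=0.750000, w=1.916672: f=-0.233788 → w ← 1.916672 + 0.25·(-0.233788) = 1.858225
t=1.000000, w=1.858225: f=-0.615530 → w ← 1.858225 + 0.25·(-0.615530) = 1.704343
w(1.25) ≈ 1.7043

1.7043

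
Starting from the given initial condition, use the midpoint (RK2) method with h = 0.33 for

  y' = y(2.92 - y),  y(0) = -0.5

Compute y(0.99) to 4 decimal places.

-90.7480

Midpoint: k1 = f(t_n, y_n); k2 = f(t_n + h/2, y_n + (h/2)·k1); y_{n+1} = y_n + h·k2.
t=0.000000, y=-0.500000:
  k1 = f(0.000000, -0.500000) = -1.710000
  k2 = f(0.165000, -0.782150) = -2.895637
  y ← -0.500000 + 0.33·(-2.895637) = -1.455560
t=0.330000, y=-1.455560:
  k1 = f(0.330000, -1.455560) = -6.368891
  k2 = f(0.495000, -2.506427) = -13.600943
  y ← -1.455560 + 0.33·(-13.600943) = -5.943871
t=0.660000, y=-5.943871:
  k1 = f(0.660000, -5.943871) = -52.685712
  k2 = f(0.825000, -14.637014) = -256.982256
  y ← -5.943871 + 0.33·(-256.982256) = -90.748016
y(0.99) ≈ -90.7480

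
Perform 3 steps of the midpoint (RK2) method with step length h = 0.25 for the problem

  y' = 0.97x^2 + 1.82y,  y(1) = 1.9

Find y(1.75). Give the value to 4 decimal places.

9.6854

Midpoint: k1 = f(x_n, y_n); k2 = f(x_n + h/2, y_n + (h/2)·k1); y_{n+1} = y_n + h·k2.
x=1.000000, y=1.900000:
  k1 = f(1.000000, 1.900000) = 4.428000
  k2 = f(1.125000, 2.453500) = 5.693026
  y ← 1.900000 + 0.25·5.693026 = 3.323257
x=1.250000, y=3.323257:
  k1 = f(1.250000, 3.323257) = 7.563952
  k2 = f(1.375000, 4.268751) = 9.603032
  y ← 3.323257 + 0.25·9.603032 = 5.724015
x=1.500000, y=5.724015:
  k1 = f(1.500000, 5.724015) = 12.600207
  k2 = f(1.625000, 7.299040) = 15.845660
  y ← 5.724015 + 0.25·15.845660 = 9.685430
y(1.75) ≈ 9.6854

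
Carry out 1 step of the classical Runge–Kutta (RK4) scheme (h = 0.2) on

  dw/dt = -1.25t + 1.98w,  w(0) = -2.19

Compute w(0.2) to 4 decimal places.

RK4: k1 = f(t_n, w_n); k2 = f(t_n + h/2, w_n + (h/2)·k1); k3 = f(t_n + h/2, w_n + (h/2)·k2); k4 = f(t_n + h, w_n + h·k3); w_{n+1} = w_n + (h/6)·(k1 + 2k2 + 2k3 + k4).
t=0.000000, w=-2.190000:
  k1 = f(0.000000, -2.190000) = -4.336200
  k2 = f(0.100000, -2.623620) = -5.319768
  k3 = f(0.100000, -2.721977) = -5.514514
  k4 = f(0.200000, -3.292903) = -6.769948
  w ← -2.190000 + (0.2/6)·(k1 + 2k2 + 2k3 + k4) = -3.282490
w(0.2) ≈ -3.2825

-3.2825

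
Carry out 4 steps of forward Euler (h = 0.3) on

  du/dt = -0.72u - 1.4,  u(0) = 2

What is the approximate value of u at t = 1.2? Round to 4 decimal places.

-0.4542

Euler: u_{n+1} = u_n + h·f(t_n, u_n).
t=0.000000, u=2.000000: f=-2.840000 → u ← 2.000000 + 0.3·(-2.840000) = 1.148000
t=0.300000, u=1.148000: f=-2.226560 → u ← 1.148000 + 0.3·(-2.226560) = 0.480032
t=0.600000, u=0.480032: f=-1.745623 → u ← 0.480032 + 0.3·(-1.745623) = -0.043655
t=0.900000, u=-0.043655: f=-1.368568 → u ← -0.043655 + 0.3·(-1.368568) = -0.454225
u(1.2) ≈ -0.4542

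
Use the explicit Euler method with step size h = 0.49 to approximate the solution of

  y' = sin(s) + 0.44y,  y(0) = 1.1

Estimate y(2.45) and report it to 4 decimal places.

Euler: y_{n+1} = y_n + h·f(s_n, y_n).
s=0.000000, y=1.100000: f=0.484000 → y ← 1.100000 + 0.49·0.484000 = 1.337160
s=0.490000, y=1.337160: f=1.058976 → y ← 1.337160 + 0.49·1.058976 = 1.856058
s=0.980000, y=1.856058: f=1.647163 → y ← 1.856058 + 0.49·1.647163 = 2.663168
s=1.470000, y=2.663168: f=2.166718 → y ← 2.663168 + 0.49·2.166718 = 3.724860
s=1.960000, y=3.724860: f=2.564150 → y ← 3.724860 + 0.49·2.564150 = 4.981294
y(2.45) ≈ 4.9813

4.9813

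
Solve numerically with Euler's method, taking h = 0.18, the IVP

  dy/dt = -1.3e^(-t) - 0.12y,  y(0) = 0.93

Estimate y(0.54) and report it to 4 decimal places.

0.2925

Euler: y_{n+1} = y_n + h·f(t_n, y_n).
t=0.000000, y=0.930000: f=-1.411600 → y ← 0.930000 + 0.18·(-1.411600) = 0.675912
t=0.180000, y=0.675912: f=-1.166961 → y ← 0.675912 + 0.18·(-1.166961) = 0.465859
t=0.360000, y=0.465859: f=-0.962882 → y ← 0.465859 + 0.18·(-0.962882) = 0.292540
y(0.54) ≈ 0.2925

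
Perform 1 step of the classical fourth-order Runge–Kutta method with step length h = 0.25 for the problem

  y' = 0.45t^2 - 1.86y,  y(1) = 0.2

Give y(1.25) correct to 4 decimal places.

0.2420

RK4: k1 = f(t_n, y_n); k2 = f(t_n + h/2, y_n + (h/2)·k1); k3 = f(t_n + h/2, y_n + (h/2)·k2); k4 = f(t_n + h, y_n + h·k3); y_{n+1} = y_n + (h/6)·(k1 + 2k2 + 2k3 + k4).
t=1.000000, y=0.200000:
  k1 = f(1.000000, 0.200000) = 0.078000
  k2 = f(1.125000, 0.209750) = 0.179396
  k3 = f(1.125000, 0.222425) = 0.155822
  k4 = f(1.250000, 0.238955) = 0.258668
  y ← 0.200000 + (0.25/6)·(k1 + 2k2 + 2k3 + k4) = 0.241963
y(1.25) ≈ 0.2420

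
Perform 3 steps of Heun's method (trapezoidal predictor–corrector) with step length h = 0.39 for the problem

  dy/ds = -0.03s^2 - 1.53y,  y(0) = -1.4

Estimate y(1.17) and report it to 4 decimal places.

Heun: k1 = f(s_n, y_n); k2 = f(s_n + h, y_n + h·k1); y_{n+1} = y_n + (h/2)·(k1 + k2).
s=0.000000, y=-1.400000:
  k1 = f(0.000000, -1.400000) = 2.142000
  k2 = f(0.390000, -0.564620) = 0.859306
  y ← -1.400000 + (0.39/2)·(2.142000 + 0.859306) = -0.814745
s=0.390000, y=-0.814745:
  k1 = f(0.390000, -0.814745) = 1.241997
  k2 = f(0.780000, -0.330366) = 0.487209
  y ← -0.814745 + (0.39/2)·(1.241997 + 0.487209) = -0.477550
s=0.780000, y=-0.477550:
  k1 = f(0.780000, -0.477550) = 0.712400
  k2 = f(1.170000, -0.199714) = 0.264496
  y ← -0.477550 + (0.39/2)·(0.712400 + 0.264496) = -0.287056
y(1.17) ≈ -0.2871

-0.2871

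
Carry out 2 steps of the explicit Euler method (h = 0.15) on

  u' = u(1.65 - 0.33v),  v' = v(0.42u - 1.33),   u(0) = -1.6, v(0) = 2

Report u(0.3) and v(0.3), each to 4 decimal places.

-2.1651, 0.9582

Euler on (u,v): u_{n+1} = u_n + h·u', v_{n+1} = v_n + h·v'.
0.000000: (-1.600000, 2.000000); f=(-1.584000, -4.004000) → (-1.837600, 1.399400)
0.150000: (-1.837600, 1.399400); f=(-2.183433, -2.941248) → (-2.165115, 0.958213)
(u(0.3), v(0.3)) ≈ (-2.1651, 0.9582)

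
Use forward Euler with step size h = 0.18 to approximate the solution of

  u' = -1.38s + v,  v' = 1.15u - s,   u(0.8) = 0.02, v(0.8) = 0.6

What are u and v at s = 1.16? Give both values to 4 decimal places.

Euler on (u,v): u_{n+1} = u_n + h·u', v_{n+1} = v_n + h·v'.
0.800000: (0.020000, 0.600000); f=(-0.504000, -0.777000) → (-0.070720, 0.460140)
0.980000: (-0.070720, 0.460140); f=(-0.892260, -1.061328) → (-0.231327, 0.269101)
(u(1.16), v(1.16)) ≈ (-0.2313, 0.2691)

-0.2313, 0.2691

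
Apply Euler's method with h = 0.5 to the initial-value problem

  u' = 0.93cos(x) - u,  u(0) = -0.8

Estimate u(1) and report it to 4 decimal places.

0.4406

Euler: u_{n+1} = u_n + h·f(x_n, u_n).
x=0.000000, u=-0.800000: f=1.730000 → u ← -0.800000 + 0.5·1.730000 = 0.065000
x=0.500000, u=0.065000: f=0.751152 → u ← 0.065000 + 0.5·0.751152 = 0.440576
u(1) ≈ 0.4406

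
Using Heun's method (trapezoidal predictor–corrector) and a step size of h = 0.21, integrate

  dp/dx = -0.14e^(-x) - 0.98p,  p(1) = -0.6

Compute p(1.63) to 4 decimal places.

-0.3425

Heun: k1 = f(x_n, p_n); k2 = f(x_n + h, p_n + h·k1); p_{n+1} = p_n + (h/2)·(k1 + k2).
x=1.000000, p=-0.600000:
  k1 = f(1.000000, -0.600000) = 0.536497
  k2 = f(1.210000, -0.487336) = 0.435841
  p ← -0.600000 + (0.21/2)·(0.536497 + 0.435841) = -0.497904
x=1.210000, p=-0.497904:
  k1 = f(1.210000, -0.497904) = 0.446199
  k2 = f(1.420000, -0.404203) = 0.362279
  p ← -0.497904 + (0.21/2)·(0.446199 + 0.362279) = -0.413014
x=1.420000, p=-0.413014:
  k1 = f(1.420000, -0.413014) = 0.370914
  k2 = f(1.630000, -0.335122) = 0.300990
  p ← -0.413014 + (0.21/2)·(0.370914 + 0.300990) = -0.342464
p(1.63) ≈ -0.3425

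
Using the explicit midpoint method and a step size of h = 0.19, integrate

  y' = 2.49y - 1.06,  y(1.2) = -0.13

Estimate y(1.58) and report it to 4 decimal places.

Midpoint: k1 = f(x_n, y_n); k2 = f(x_n + h/2, y_n + (h/2)·k1); y_{n+1} = y_n + h·k2.
x=1.200000, y=-0.130000:
  k1 = f(1.200000, -0.130000) = -1.383700
  k2 = f(1.295000, -0.261452) = -1.711014
  y ← -0.130000 + 0.19·(-1.711014) = -0.455093
x=1.390000, y=-0.455093:
  k1 = f(1.390000, -0.455093) = -2.193181
  k2 = f(1.485000, -0.663445) = -2.711978
  y ← -0.455093 + 0.19·(-2.711978) = -0.970368
y(1.58) ≈ -0.9704

-0.9704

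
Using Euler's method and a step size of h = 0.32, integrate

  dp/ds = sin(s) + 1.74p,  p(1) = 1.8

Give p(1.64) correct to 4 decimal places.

Euler: p_{n+1} = p_n + h·f(s_n, p_n).
s=1.000000, p=1.800000: f=3.973471 → p ← 1.800000 + 0.32·3.973471 = 3.071511
s=1.320000, p=3.071511: f=6.313144 → p ← 3.071511 + 0.32·6.313144 = 5.091717
p(1.64) ≈ 5.0917

5.0917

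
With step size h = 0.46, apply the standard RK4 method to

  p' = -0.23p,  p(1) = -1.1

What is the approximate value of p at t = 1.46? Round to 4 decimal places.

RK4: k1 = f(t_n, p_n); k2 = f(t_n + h/2, p_n + (h/2)·k1); k3 = f(t_n + h/2, p_n + (h/2)·k2); k4 = f(t_n + h, p_n + h·k3); p_{n+1} = p_n + (h/6)·(k1 + 2k2 + 2k3 + k4).
t=1.000000, p=-1.100000:
  k1 = f(1.000000, -1.100000) = 0.253000
  k2 = f(1.230000, -1.041810) = 0.239616
  k3 = f(1.230000, -1.044888) = 0.240324
  k4 = f(1.460000, -0.989451) = 0.227574
  p ← -1.100000 + (0.46/6)·(k1 + 2k2 + 2k3 + k4) = -0.989565
p(1.46) ≈ -0.9896

-0.9896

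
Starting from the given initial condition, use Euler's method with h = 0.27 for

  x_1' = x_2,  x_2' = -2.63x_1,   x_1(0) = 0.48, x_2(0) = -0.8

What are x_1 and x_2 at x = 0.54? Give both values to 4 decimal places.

-0.0440, -1.3283

Euler on (x_1,x_2): x_1_{n+1} = x_1_n + h·x_1', x_2_{n+1} = x_2_n + h·x_2'.
0.000000: (0.480000, -0.800000); f=(-0.800000, -1.262400) → (0.264000, -1.140848)
0.270000: (0.264000, -1.140848); f=(-1.140848, -0.694320) → (-0.044029, -1.328314)
(x_1(0.54), x_2(0.54)) ≈ (-0.0440, -1.3283)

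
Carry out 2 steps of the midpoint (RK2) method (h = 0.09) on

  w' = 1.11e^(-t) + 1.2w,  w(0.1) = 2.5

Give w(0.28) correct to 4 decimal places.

Midpoint: k1 = f(t_n, w_n); k2 = f(t_n + h/2, w_n + (h/2)·k1); w_{n+1} = w_n + h·k2.
t=0.100000, w=2.500000:
  k1 = f(0.100000, 2.500000) = 4.004370
  k2 = f(0.145000, 2.680197) = 4.176411
  w ← 2.500000 + 0.09·4.176411 = 2.875877
t=0.190000, w=2.875877:
  k1 = f(0.190000, 2.875877) = 4.368977
  k2 = f(0.235000, 3.072481) = 4.564511
  w ← 2.875877 + 0.09·4.564511 = 3.286683
w(0.28) ≈ 3.2867

3.2867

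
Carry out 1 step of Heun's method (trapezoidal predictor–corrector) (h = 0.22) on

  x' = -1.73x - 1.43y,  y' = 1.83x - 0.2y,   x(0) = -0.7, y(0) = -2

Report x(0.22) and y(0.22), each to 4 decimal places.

0.0557, -2.0093

Heun on (x,y): k1 = f(s_n, state_n); k2 = f(s_n + h, state_n + h·k1); state_{n+1} = state_n + (h/2)·(k1 + k2).
0.000000: (-0.700000, -2.000000)
  k1 = (4.071000, -0.881000)
  predictor → (0.195620, -2.193820)
  k2 = (2.798740, 0.796749)
  → (0.055671, -2.009268)
(x(0.22), y(0.22)) ≈ (0.0557, -2.0093)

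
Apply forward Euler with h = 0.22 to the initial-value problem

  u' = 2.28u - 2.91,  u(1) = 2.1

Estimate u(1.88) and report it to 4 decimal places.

Euler: u_{n+1} = u_n + h·f(t_n, u_n).
t=1.000000, u=2.100000: f=1.878000 → u ← 2.100000 + 0.22·1.878000 = 2.513160
t=1.220000, u=2.513160: f=2.820005 → u ← 2.513160 + 0.22·2.820005 = 3.133561
t=1.440000, u=3.133561: f=4.234519 → u ← 3.133561 + 0.22·4.234519 = 4.065155
t=1.660000, u=4.065155: f=6.358554 → u ← 4.065155 + 0.22·6.358554 = 5.464037
u(1.88) ≈ 5.4640

5.4640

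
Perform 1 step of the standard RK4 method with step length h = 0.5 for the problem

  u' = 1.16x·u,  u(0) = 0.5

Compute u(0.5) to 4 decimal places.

0.5780

RK4: k1 = f(x_n, u_n); k2 = f(x_n + h/2, u_n + (h/2)·k1); k3 = f(x_n + h/2, u_n + (h/2)·k2); k4 = f(x_n + h, u_n + h·k3); u_{n+1} = u_n + (h/6)·(k1 + 2k2 + 2k3 + k4).
x=0.000000, u=0.500000:
  k1 = f(0.000000, 0.500000) = 0.000000
  k2 = f(0.250000, 0.500000) = 0.145000
  k3 = f(0.250000, 0.536250) = 0.155512
  k4 = f(0.500000, 0.577756) = 0.335099
  u ← 0.500000 + (0.5/6)·(k1 + 2k2 + 2k3 + k4) = 0.578010
u(0.5) ≈ 0.5780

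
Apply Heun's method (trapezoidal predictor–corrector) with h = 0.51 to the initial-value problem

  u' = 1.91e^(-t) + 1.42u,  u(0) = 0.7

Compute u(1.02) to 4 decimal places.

Heun: k1 = f(t_n, u_n); k2 = f(t_n + h, u_n + h·k1); u_{n+1} = u_n + (h/2)·(k1 + k2).
t=0.000000, u=0.700000:
  k1 = f(0.000000, 0.700000) = 2.904000
  k2 = f(0.510000, 2.181040) = 4.244023
  u ← 0.700000 + (0.51/2)·(2.904000 + 4.244023) = 2.522746
t=0.510000, u=2.522746:
  k1 = f(0.510000, 2.522746) = 4.729246
  k2 = f(1.020000, 4.934661) = 7.695955
  u ← 2.522746 + (0.51/2)·(4.729246 + 7.695955) = 5.691172
u(1.02) ≈ 5.6912

5.6912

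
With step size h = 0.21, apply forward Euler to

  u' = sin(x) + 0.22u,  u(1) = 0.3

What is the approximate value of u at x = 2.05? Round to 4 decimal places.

Euler: u_{n+1} = u_n + h·f(x_n, u_n).
x=1.000000, u=0.300000: f=0.907471 → u ← 0.300000 + 0.21·0.907471 = 0.490569
x=1.210000, u=0.490569: f=1.043541 → u ← 0.490569 + 0.21·1.043541 = 0.709713
x=1.420000, u=0.709713: f=1.144789 → u ← 0.709713 + 0.21·1.144789 = 0.950118
x=1.630000, u=0.950118: f=1.207274 → u ← 0.950118 + 0.21·1.207274 = 1.203646
x=1.840000, u=1.203646: f=1.228785 → u ← 1.203646 + 0.21·1.228785 = 1.461691
u(2.05) ≈ 1.4617

1.4617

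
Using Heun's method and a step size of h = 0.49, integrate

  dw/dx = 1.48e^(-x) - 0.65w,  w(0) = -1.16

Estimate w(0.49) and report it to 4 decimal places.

Heun: k1 = f(x_n, w_n); k2 = f(x_n + h, w_n + h·k1); w_{n+1} = w_n + (h/2)·(k1 + k2).
x=0.000000, w=-1.160000:
  k1 = f(0.000000, -1.160000) = 2.234000
  k2 = f(0.490000, -0.065340) = 0.949158
  w ← -1.160000 + (0.49/2)·(2.234000 + 0.949158) = -0.380126
w(0.49) ≈ -0.3801

-0.3801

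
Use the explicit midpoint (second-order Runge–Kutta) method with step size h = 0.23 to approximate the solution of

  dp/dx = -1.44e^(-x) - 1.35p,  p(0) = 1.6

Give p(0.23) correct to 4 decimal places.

0.9365

Midpoint: k1 = f(x_n, p_n); k2 = f(x_n + h/2, p_n + (h/2)·k1); p_{n+1} = p_n + h·k2.
x=0.000000, p=1.600000:
  k1 = f(0.000000, 1.600000) = -3.600000
  k2 = f(0.115000, 1.186000) = -2.884667
  p ← 1.600000 + 0.23·(-2.884667) = 0.936527
p(0.23) ≈ 0.9365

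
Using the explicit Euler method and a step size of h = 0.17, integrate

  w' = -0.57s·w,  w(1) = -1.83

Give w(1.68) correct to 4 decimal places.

-1.0885

Euler: w_{n+1} = w_n + h·f(s_n, w_n).
s=1.000000, w=-1.830000: f=1.043100 → w ← -1.830000 + 0.17·1.043100 = -1.652673
s=1.170000, w=-1.652673: f=1.102168 → w ← -1.652673 + 0.17·1.102168 = -1.465305
s=1.340000, w=-1.465305: f=1.119200 → w ← -1.465305 + 0.17·1.119200 = -1.275041
s=1.510000, w=-1.275041: f=1.097427 → w ← -1.275041 + 0.17·1.097427 = -1.088478
w(1.68) ≈ -1.0885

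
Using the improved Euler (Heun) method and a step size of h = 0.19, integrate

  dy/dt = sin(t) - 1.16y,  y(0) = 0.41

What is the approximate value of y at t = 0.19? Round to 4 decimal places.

Heun: k1 = f(t_n, y_n); k2 = f(t_n + h, y_n + h·k1); y_{n+1} = y_n + (h/2)·(k1 + k2).
t=0.000000, y=0.410000:
  k1 = f(0.000000, 0.410000) = -0.475600
  k2 = f(0.190000, 0.319636) = -0.181919
  y ← 0.410000 + (0.19/2)·(-0.475600 + (-0.181919)) = 0.347536
y(0.19) ≈ 0.3475

0.3475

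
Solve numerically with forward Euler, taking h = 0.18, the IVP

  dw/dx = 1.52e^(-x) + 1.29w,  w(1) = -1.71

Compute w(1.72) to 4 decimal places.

-3.4809

Euler: w_{n+1} = w_n + h·f(x_n, w_n).
x=1.000000, w=-1.710000: f=-1.646723 → w ← -1.710000 + 0.18·(-1.646723) = -2.006410
x=1.180000, w=-2.006410: f=-2.121205 → w ← -2.006410 + 0.18·(-2.121205) = -2.388227
x=1.360000, w=-2.388227: f=-2.690689 → w ← -2.388227 + 0.18·(-2.690689) = -2.872551
x=1.540000, w=-2.872551: f=-3.379732 → w ← -2.872551 + 0.18·(-3.379732) = -3.480903
w(1.72) ≈ -3.4809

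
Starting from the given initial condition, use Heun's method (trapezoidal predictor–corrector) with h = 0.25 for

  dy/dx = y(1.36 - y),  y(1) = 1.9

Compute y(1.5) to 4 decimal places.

Heun: k1 = f(x_n, y_n); k2 = f(x_n + h, y_n + h·k1); y_{n+1} = y_n + (h/2)·(k1 + k2).
x=1.000000, y=1.900000:
  k1 = f(1.000000, 1.900000) = -1.026000
  k2 = f(1.250000, 1.643500) = -0.465932
  y ← 1.900000 + (0.25/2)·(-1.026000 + (-0.465932)) = 1.713508
x=1.250000, y=1.713508:
  k1 = f(1.250000, 1.713508) = -0.605740
  k2 = f(1.500000, 1.562074) = -0.315654
  y ← 1.713508 + (0.25/2)·(-0.605740 + (-0.315654)) = 1.598334
y(1.5) ≈ 1.5983

1.5983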